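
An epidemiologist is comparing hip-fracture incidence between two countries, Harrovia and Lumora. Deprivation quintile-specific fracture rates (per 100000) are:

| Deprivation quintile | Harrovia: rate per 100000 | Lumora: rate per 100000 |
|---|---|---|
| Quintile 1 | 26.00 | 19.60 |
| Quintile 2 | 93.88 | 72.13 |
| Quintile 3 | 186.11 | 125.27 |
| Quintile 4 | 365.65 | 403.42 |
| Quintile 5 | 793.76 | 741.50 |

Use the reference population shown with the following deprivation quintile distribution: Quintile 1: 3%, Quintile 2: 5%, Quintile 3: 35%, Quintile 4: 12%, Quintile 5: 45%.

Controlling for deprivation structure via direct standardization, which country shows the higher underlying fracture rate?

Harrovia

Standard weights: 0.03, 0.05, 0.35, 0.12, 0.45.
Harrovia: 0.0300×26.00 + 0.0500×93.88 + 0.3500×186.11 + 0.1200×365.65 + 0.4500×793.76 = 471.6825 per 100000.
Lumora: 0.0300×19.60 + 0.0500×72.13 + 0.3500×125.27 + 0.1200×403.42 + 0.4500×741.50 = 430.1244 per 100000.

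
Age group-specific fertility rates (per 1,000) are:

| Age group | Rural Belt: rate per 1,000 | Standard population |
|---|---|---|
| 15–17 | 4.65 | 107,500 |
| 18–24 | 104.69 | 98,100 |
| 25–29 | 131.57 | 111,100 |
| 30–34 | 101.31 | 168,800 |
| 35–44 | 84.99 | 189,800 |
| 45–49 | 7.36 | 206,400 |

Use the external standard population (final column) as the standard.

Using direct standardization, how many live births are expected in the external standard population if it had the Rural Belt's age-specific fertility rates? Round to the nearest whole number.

60139

Expected live births = Σ (standard pop × age-specific rate ÷ 1,000)
= 107,500×4.65/1,000 + 98,100×104.69/1,000 + 111,100×131.57/1,000 + 168,800×101.31/1,000 + 189,800×84.99/1,000 + 206,400×7.36/1,000
= 499.88 + 10270.09 + 14617.43 + 17101.13 + 16131.10 + 1519.10 = 60138.72.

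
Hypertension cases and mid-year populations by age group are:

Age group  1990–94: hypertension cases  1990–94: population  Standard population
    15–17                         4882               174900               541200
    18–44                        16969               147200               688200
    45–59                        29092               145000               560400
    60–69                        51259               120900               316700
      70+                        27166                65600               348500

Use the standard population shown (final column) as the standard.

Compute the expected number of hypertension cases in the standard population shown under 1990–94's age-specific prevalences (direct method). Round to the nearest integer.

Age-specific rates per 1000 for 1990–94: 27.913, 115.279, 200.634, 423.978, 414.116.
Expected hypertension cases = Σ (standard pop × age-specific rate ÷ 1000)
= 541200×27.913/1000 + 688200×115.279/1000 + 560400×200.634/1000 + 316700×423.978/1000 + 348500×414.116/1000
= 15106.57 + 79334.69 + 112435.56 + 134273.99 + 144319.38 = 485470.18.

485470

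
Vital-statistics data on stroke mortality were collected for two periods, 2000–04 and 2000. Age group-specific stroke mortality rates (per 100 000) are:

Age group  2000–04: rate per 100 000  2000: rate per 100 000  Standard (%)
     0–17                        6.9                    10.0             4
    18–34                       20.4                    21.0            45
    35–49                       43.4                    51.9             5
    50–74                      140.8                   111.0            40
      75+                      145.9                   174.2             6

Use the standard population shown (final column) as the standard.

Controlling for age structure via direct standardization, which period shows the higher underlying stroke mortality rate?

2000–04

Standard weights: 0.04, 0.45, 0.05, 0.40, 0.06.
2000–04: 0.0400×6.9 + 0.4500×20.4 + 0.0500×43.4 + 0.4000×140.8 + 0.0600×145.9 = 76.7000 per 100 000.
2000: 0.0400×10.0 + 0.4500×21.0 + 0.0500×51.9 + 0.4000×111.0 + 0.0600×174.2 = 67.2970 per 100 000.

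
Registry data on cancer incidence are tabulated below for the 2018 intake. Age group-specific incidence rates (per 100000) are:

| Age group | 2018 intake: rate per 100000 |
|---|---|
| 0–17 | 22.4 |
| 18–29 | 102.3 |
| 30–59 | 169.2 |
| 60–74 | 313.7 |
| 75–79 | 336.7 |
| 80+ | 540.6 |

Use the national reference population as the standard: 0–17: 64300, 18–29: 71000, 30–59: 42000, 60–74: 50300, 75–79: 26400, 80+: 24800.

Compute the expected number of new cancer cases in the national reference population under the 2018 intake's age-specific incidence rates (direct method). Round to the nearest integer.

539

Expected new cancer cases = Σ (standard pop × age-specific rate ÷ 100000)
= 64300×22.4/100000 + 71000×102.3/100000 + 42000×169.2/100000 + 50300×313.7/100000 + 26400×336.7/100000 + 24800×540.6/100000
= 14.40 + 72.63 + 71.06 + 157.79 + 88.89 + 134.07 = 538.85.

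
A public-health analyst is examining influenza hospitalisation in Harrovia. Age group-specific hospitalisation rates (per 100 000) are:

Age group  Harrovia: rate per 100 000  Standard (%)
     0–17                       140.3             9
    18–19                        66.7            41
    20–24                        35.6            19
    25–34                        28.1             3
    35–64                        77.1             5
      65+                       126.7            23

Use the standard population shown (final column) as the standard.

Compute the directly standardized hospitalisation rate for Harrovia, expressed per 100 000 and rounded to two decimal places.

80.58

Standard weights: 0.09, 0.41, 0.19, 0.03, 0.05, 0.23.
Standardized rate: 0.0900×140.3 + 0.4100×66.7 + 0.1900×35.6 + 0.0300×28.1 + 0.0500×77.1 + 0.2300×126.7 = 80.5770 per 100 000.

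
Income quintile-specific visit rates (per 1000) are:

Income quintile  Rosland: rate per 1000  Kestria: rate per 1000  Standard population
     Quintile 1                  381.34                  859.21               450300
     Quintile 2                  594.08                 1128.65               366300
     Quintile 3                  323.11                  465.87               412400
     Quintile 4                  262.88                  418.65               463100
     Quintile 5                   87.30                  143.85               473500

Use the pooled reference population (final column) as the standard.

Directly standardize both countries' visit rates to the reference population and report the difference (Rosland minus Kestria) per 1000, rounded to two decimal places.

-262.65

Standard total = 2165600; weights = 0.2079, 0.1691, 0.1904, 0.2138, 0.2186.
Rosland: 0.2079×381.34 + 0.1691×594.08 + 0.1904×323.11 + 0.2138×262.88 + 0.2186×87.30 = 316.6124 per 1000.
Kestria: 0.2079×859.21 + 0.1691×1128.65 + 0.1904×465.87 + 0.2138×418.65 + 0.2186×143.85 = 579.2581 per 1000.
Difference = 316.6124 − 579.2581 = -262.6457.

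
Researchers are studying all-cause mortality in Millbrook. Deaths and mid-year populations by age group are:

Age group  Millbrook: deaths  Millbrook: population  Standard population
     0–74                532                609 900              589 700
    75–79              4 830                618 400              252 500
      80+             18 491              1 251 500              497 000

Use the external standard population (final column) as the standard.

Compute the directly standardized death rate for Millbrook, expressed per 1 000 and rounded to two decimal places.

7.34

Age-specific rates per 1 000 for Millbrook: 0.872, 7.810, 14.775.
Standard total = 1 339 200; weights = 0.4403, 0.1885, 0.3711.
Standardized rate: 0.4403×0.872 + 0.1885×7.810 + 0.3711×14.775 = 7.3400 per 1 000.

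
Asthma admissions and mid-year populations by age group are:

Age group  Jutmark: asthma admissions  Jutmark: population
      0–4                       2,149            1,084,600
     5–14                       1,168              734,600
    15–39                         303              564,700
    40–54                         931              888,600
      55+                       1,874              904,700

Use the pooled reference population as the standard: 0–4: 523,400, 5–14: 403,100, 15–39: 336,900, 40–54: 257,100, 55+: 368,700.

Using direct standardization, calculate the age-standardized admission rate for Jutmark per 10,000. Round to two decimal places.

Age-specific rates per 10,000 for Jutmark: 19.81, 15.90, 5.37, 10.48, 20.71.
Standard total = 1,889,200; weights = 0.2770, 0.2134, 0.1783, 0.1361, 0.1952.
Standardized rate: 0.2770×19.81 + 0.2134×15.90 + 0.1783×5.37 + 0.1361×10.48 + 0.1952×20.71 = 15.3072 per 10,000.

15.31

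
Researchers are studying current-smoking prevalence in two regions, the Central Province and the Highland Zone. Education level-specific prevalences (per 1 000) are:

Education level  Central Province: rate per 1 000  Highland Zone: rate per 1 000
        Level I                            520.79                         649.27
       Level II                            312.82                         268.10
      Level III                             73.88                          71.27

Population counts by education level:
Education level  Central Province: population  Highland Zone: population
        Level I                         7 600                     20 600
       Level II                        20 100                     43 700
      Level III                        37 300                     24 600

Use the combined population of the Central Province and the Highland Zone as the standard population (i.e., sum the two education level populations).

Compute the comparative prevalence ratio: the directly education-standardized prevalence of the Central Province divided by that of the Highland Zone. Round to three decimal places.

0.985

Combined standard total = 153 900; weights = 0.1832, 0.4146, 0.4022.
The Central Province: 0.1832×520.79 + 0.4146×312.82 + 0.4022×73.88 = 254.8237 per 1 000.
The Highland Zone: 0.1832×649.27 + 0.4146×268.10 + 0.4022×71.27 = 258.7772 per 1 000.
Ratio = 254.8237 ÷ 258.7772 = 0.98472.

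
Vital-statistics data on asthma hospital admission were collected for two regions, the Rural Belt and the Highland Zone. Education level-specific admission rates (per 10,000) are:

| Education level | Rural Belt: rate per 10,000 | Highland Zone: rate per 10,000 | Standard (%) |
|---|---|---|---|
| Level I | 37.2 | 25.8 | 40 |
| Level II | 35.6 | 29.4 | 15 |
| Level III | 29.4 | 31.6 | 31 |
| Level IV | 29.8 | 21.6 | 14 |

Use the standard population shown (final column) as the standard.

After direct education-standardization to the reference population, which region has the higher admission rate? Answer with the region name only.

Rural Belt

Standard weights: 0.40, 0.15, 0.31, 0.14.
The Rural Belt: 0.4000×37.2 + 0.1500×35.6 + 0.3100×29.4 + 0.1400×29.8 = 33.5060 per 10,000.
The Highland Zone: 0.4000×25.8 + 0.1500×29.4 + 0.3100×31.6 + 0.1400×21.6 = 27.5500 per 10,000.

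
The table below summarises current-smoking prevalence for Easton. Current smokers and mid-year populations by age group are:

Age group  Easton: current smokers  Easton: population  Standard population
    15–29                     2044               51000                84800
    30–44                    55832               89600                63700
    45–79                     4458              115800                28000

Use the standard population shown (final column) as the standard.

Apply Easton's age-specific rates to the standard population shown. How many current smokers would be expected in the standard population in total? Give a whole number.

44170

Age-specific rates per 1000 for Easton: 40.078, 623.125, 38.497.
Expected current smokers = Σ (standard pop × age-specific rate ÷ 1000)
= 84800×40.078/1000 + 63700×623.125/1000 + 28000×38.497/1000
= 3398.65 + 39693.06 + 1077.93 = 44169.64.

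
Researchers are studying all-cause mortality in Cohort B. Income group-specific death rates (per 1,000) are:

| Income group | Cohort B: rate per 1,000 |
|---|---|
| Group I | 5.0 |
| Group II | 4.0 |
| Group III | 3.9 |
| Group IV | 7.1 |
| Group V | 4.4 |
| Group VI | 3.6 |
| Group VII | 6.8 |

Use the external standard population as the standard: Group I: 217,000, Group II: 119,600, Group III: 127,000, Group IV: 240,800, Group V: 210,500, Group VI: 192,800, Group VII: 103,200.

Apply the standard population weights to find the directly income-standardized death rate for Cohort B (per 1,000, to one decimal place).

5.0

Standard total = 1,210,900; weights = 0.1792, 0.0988, 0.1049, 0.1989, 0.1738, 0.1592, 0.0852.
Standardized rate: 0.1792×5.0 + 0.0988×4.0 + 0.1049×3.9 + 0.1989×7.1 + 0.1738×4.4 + 0.1592×3.6 + 0.0852×6.8 = 5.0297 per 1,000.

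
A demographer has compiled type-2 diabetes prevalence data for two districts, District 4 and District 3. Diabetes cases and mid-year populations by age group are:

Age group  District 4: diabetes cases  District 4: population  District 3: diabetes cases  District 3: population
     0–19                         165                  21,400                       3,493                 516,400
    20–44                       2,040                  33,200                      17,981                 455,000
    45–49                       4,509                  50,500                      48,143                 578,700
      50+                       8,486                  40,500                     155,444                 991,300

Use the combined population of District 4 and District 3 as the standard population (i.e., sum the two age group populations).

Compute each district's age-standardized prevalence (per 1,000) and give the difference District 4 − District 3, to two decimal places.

25.85

Age-specific rates per 1,000 for District 4: 7.710, 61.446, 89.287, 209.531.
For District 3: 6.764, 39.519, 83.192, 156.808.
Combined standard total = 2,687,000; weights = 0.2001, 0.1817, 0.2342, 0.3840.
District 4: 0.2001×7.710 + 0.1817×61.446 + 0.2342×89.287 + 0.3840×209.531 = 114.0744 per 1,000.
District 3: 0.2001×6.764 + 0.1817×39.519 + 0.2342×83.192 + 0.3840×156.808 = 88.2284 per 1,000.
Difference = 114.0744 − 88.2284 = 25.8460.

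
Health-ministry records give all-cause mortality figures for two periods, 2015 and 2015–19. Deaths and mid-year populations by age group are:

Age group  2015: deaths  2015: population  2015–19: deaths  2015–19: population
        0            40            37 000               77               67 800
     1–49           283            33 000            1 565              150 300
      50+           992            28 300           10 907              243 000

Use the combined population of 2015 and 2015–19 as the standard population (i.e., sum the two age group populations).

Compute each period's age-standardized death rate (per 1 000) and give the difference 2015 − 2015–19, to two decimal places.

-5.38

Age-specific rates per 1 000 for 2015: 1.081, 8.576, 35.053.
For 2015–19: 1.136, 10.413, 44.885.
Combined standard total = 559 400; weights = 0.1873, 0.3277, 0.4850.
2015: 0.1873×1.081 + 0.3277×8.576 + 0.4850×35.053 = 20.0127 per 1 000.
2015–19: 0.1873×1.136 + 0.3277×10.413 + 0.4850×44.885 = 25.3931 per 1 000.
Difference = 20.0127 − 25.3931 = -5.3803.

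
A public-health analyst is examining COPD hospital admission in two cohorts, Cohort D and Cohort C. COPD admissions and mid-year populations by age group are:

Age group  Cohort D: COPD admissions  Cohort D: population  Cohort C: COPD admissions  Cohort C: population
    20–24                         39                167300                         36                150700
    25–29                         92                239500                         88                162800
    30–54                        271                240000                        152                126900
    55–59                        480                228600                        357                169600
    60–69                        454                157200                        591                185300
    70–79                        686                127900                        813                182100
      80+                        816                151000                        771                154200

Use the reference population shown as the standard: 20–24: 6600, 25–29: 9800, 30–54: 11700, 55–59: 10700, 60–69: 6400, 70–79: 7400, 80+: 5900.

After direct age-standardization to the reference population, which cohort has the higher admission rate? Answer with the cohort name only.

Age-specific rates per 10000 for Cohort D: 2.33, 3.84, 11.29, 21.00, 28.88, 53.64, 54.04.
For Cohort C: 2.39, 5.41, 11.98, 21.05, 31.89, 44.65, 50.00.
Standard total = 58500; weights = 0.1128, 0.1675, 0.2000, 0.1829, 0.1094, 0.1265, 0.1009.
Cohort D: 0.1128×2.33 + 0.1675×3.84 + 0.2000×11.29 + 0.1829×21.00 + 0.1094×28.88 + 0.1265×53.64 + 0.1009×54.04 = 22.3998 per 10000.
Cohort C: 0.1128×2.39 + 0.1675×5.41 + 0.2000×11.98 + 0.1829×21.05 + 0.1094×31.89 + 0.1265×44.65 + 0.1009×50.00 = 21.6002 per 10000.
The crude rates (21.64 vs 24.81) would put Cohort C higher, but that reflects its age composition; once standardized to a common age structure, Cohort D has the higher underlying rate.

Cohort D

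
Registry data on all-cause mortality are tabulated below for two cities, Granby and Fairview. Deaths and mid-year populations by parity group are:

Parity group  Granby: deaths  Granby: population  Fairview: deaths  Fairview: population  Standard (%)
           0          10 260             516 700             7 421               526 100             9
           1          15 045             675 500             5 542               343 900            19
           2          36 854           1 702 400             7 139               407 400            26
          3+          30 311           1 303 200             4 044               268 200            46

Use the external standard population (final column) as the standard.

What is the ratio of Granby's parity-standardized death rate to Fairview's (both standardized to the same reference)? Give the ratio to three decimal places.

Parity-specific rates per 1 000 for Granby: 19.857, 22.272, 21.648, 23.259.
For Fairview: 14.106, 16.115, 17.523, 15.078.
Standard weights: 0.09, 0.19, 0.26, 0.46.
Granby: 0.0900×19.857 + 0.1900×22.272 + 0.2600×21.648 + 0.4600×23.259 = 22.3465 per 1 000.
Fairview: 0.0900×14.106 + 0.1900×16.115 + 0.2600×17.523 + 0.4600×15.078 = 15.8235 per 1 000.
Ratio = 22.3465 ÷ 15.8235 = 1.41224.

1.412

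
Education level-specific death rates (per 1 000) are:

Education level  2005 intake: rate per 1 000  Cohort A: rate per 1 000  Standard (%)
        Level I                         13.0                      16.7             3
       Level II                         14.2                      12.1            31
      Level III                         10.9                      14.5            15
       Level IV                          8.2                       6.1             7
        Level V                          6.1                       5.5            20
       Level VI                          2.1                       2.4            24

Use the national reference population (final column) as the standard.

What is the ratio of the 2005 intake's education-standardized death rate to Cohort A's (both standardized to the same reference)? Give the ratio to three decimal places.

1.023

Standard weights: 0.03, 0.31, 0.15, 0.07, 0.20, 0.24.
The 2005 intake: 0.0300×13.0 + 0.3100×14.2 + 0.1500×10.9 + 0.0700×8.2 + 0.2000×6.1 + 0.2400×2.1 = 8.7250 per 1 000.
Cohort A: 0.0300×16.7 + 0.3100×12.1 + 0.1500×14.5 + 0.0700×6.1 + 0.2000×5.5 + 0.2400×2.4 = 8.5300 per 1 000.
Ratio = 8.7250 ÷ 8.5300 = 1.02286.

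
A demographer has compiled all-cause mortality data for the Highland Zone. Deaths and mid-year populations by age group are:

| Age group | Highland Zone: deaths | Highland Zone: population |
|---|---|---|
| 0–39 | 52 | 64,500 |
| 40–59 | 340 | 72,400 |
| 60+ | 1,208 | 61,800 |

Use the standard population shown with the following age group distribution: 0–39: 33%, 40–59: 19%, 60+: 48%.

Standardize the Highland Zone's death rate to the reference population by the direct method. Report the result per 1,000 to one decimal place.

10.5

Age-specific rates per 1,000 for the Highland Zone: 0.806, 4.696, 19.547.
Standard weights: 0.33, 0.19, 0.48.
Standardized rate: 0.3300×0.806 + 0.1900×4.696 + 0.4800×19.547 = 10.5408 per 1,000.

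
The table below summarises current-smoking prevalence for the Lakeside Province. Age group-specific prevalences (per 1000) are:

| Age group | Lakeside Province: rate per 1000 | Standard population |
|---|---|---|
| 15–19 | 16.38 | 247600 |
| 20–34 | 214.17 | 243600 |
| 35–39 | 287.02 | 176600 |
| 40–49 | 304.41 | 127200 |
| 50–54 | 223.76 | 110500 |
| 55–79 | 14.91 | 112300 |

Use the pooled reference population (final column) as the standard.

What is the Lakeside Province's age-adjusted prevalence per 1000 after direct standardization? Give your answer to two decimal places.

Standard total = 1017800; weights = 0.2433, 0.2393, 0.1735, 0.1250, 0.1086, 0.1103.
Standardized rate: 0.2433×16.38 + 0.2393×214.17 + 0.1735×287.02 + 0.1250×304.41 + 0.1086×223.76 + 0.1103×14.91 = 169.0274 per 1000.

169.03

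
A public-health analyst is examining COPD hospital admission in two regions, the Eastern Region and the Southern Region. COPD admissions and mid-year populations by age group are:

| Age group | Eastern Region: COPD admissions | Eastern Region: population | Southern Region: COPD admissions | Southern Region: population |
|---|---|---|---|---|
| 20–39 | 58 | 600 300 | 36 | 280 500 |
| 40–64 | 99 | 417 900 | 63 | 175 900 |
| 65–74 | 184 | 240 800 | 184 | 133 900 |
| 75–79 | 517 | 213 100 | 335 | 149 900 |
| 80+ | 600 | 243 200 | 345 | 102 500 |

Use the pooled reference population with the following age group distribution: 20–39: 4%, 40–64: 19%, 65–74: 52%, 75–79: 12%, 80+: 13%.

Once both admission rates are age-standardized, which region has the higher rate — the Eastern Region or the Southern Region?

Age-specific rates per 10 000 for the Eastern Region: 0.97, 2.37, 7.64, 24.26, 24.67.
For the Southern Region: 1.28, 3.58, 13.74, 22.35, 33.66.
Standard weights: 0.04, 0.19, 0.52, 0.12, 0.13.
The Eastern Region: 0.0400×0.97 + 0.1900×2.37 + 0.5200×7.64 + 0.1200×24.26 + 0.1300×24.67 = 10.5807 per 10 000.
The Southern Region: 0.0400×1.28 + 0.1900×3.58 + 0.5200×13.74 + 0.1200×22.35 + 0.1300×33.66 = 14.9349 per 10 000.

Southern Region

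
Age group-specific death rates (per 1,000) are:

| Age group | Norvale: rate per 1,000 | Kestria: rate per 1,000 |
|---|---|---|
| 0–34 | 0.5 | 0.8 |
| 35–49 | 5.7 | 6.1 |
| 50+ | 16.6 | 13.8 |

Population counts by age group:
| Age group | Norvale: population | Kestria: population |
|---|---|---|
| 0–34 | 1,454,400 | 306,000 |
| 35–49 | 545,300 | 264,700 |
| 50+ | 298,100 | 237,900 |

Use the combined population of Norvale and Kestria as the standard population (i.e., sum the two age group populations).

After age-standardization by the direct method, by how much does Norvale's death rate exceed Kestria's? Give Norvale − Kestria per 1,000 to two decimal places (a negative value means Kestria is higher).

Combined standard total = 3,106,400; weights = 0.5667, 0.2608, 0.1725.
Norvale: 0.5667×0.5 + 0.2608×5.7 + 0.1725×16.6 = 4.6339 per 1,000.
Kestria: 0.5667×0.8 + 0.2608×6.1 + 0.1725×13.8 = 4.4251 per 1,000.
Difference = 4.6339 − 4.4251 = 0.2088.

0.21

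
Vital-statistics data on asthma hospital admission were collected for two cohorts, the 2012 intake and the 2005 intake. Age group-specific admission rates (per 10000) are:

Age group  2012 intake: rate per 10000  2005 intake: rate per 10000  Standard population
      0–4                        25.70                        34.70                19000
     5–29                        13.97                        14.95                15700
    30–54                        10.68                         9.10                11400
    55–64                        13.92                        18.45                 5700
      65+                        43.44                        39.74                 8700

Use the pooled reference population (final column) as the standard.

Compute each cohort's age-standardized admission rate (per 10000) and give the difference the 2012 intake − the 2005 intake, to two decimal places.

Standard total = 60500; weights = 0.3140, 0.2595, 0.1884, 0.0942, 0.1438.
The 2012 intake: 0.3140×25.70 + 0.2595×13.97 + 0.1884×10.68 + 0.0942×13.92 + 0.1438×43.44 = 21.2670 per 10000.
The 2005 intake: 0.3140×34.70 + 0.2595×14.95 + 0.1884×9.10 + 0.0942×18.45 + 0.1438×39.74 = 23.9448 per 10000.
Difference = 21.2670 − 23.9448 = -2.6778.

-2.68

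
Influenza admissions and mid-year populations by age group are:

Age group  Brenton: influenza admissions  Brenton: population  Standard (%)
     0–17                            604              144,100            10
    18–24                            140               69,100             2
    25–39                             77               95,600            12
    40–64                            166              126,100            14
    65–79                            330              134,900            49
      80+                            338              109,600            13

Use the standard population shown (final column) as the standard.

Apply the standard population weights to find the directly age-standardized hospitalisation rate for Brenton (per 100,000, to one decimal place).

Age-specific rates per 100,000 for Brenton: 419.15, 202.60, 80.54, 131.64, 244.63, 308.39.
Standard weights: 0.10, 0.02, 0.12, 0.14, 0.49, 0.13.
Standardized rate: 0.1000×419.15 + 0.0200×202.60 + 0.1200×80.54 + 0.1400×131.64 + 0.4900×244.63 + 0.1300×308.39 = 234.0203 per 100,000.

234.0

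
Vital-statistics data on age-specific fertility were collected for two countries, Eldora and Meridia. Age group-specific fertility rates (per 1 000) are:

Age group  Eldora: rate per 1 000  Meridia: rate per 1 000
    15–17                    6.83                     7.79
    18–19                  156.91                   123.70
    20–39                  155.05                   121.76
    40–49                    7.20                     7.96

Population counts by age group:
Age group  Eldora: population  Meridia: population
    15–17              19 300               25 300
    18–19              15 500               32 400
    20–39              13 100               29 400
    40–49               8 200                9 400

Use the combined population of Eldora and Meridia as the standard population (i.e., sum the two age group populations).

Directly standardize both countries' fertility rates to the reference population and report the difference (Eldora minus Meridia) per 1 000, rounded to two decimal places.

19.33

Combined standard total = 152 600; weights = 0.2923, 0.3139, 0.2785, 0.1153.
Eldora: 0.2923×6.83 + 0.3139×156.91 + 0.2785×155.05 + 0.1153×7.20 = 95.2618 per 1 000.
Meridia: 0.2923×7.79 + 0.3139×123.70 + 0.2785×121.76 + 0.1153×7.96 = 75.9342 per 1 000.
Difference = 95.2618 − 75.9342 = 19.3276.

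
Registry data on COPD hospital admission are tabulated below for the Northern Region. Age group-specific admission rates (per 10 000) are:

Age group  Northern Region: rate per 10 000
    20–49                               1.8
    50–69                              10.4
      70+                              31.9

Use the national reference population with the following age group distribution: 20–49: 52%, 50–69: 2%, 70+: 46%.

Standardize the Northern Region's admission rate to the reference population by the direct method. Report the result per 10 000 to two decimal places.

Standard weights: 0.52, 0.02, 0.46.
Standardized rate: 0.5200×1.8 + 0.0200×10.4 + 0.4600×31.9 = 15.8180 per 10 000.

15.82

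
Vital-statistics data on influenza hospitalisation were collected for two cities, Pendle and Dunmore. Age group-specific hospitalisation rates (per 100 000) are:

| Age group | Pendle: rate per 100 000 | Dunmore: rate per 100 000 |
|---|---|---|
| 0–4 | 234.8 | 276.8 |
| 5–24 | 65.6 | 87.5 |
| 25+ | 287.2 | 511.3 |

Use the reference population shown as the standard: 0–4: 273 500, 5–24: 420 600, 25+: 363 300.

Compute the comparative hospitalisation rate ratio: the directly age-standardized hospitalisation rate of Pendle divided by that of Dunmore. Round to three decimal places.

Standard total = 1 057 400; weights = 0.2587, 0.3978, 0.3436.
Pendle: 0.2587×234.8 + 0.3978×65.6 + 0.3436×287.2 = 185.5012 per 100 000.
Dunmore: 0.2587×276.8 + 0.3978×87.5 + 0.3436×511.3 = 282.0717 per 100 000.
Ratio = 185.5012 ÷ 282.0717 = 0.65764.

0.658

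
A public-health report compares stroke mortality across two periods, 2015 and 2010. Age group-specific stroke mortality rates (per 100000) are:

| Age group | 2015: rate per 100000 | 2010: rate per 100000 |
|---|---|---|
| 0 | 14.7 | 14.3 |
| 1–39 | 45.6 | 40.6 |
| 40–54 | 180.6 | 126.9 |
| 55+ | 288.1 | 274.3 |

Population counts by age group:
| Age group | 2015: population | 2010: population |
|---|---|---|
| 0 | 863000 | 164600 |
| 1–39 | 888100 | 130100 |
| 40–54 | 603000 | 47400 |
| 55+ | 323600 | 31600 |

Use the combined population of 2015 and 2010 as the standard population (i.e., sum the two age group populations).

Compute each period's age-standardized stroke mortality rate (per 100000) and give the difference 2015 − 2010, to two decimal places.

Combined standard total = 3051400; weights = 0.3368, 0.3337, 0.2131, 0.1164.
2015: 0.3368×14.7 + 0.3337×45.6 + 0.2131×180.6 + 0.1164×288.1 = 92.1974 per 100000.
2010: 0.3368×14.3 + 0.3337×40.6 + 0.2131×126.9 + 0.1164×274.3 = 77.3418 per 100000.
Difference = 92.1974 − 77.3418 = 14.8556.

14.86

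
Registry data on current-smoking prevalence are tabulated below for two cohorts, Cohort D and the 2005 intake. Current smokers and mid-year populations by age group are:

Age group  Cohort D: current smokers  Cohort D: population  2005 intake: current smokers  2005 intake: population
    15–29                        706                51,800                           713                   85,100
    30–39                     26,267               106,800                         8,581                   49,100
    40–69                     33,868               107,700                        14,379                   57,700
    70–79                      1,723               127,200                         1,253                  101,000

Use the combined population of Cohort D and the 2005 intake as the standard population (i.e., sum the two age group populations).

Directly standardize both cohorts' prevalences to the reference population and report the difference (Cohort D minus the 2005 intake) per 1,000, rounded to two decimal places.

33.32

Age-specific rates per 1,000 for Cohort D: 13.629, 245.946, 314.466, 13.546.
For the 2005 intake: 8.378, 174.766, 249.203, 12.406.
Combined standard total = 686,400; weights = 0.1994, 0.2271, 0.2410, 0.3325.
Cohort D: 0.1994×13.629 + 0.2271×245.946 + 0.2410×314.466 + 0.3325×13.546 = 138.8587 per 1,000.
The 2005 intake: 0.1994×8.378 + 0.2271×174.766 + 0.2410×249.203 + 0.3325×12.406 = 105.5393 per 1,000.
Difference = 138.8587 − 105.5393 = 33.3194.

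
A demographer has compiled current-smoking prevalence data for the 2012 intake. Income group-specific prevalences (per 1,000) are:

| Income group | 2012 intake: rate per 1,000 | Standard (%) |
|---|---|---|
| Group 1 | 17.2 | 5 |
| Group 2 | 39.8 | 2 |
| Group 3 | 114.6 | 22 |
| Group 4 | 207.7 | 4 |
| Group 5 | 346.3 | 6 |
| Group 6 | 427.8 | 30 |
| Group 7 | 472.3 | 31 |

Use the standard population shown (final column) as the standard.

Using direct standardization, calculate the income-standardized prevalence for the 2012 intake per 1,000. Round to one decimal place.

330.7

Standard weights: 0.05, 0.02, 0.22, 0.04, 0.06, 0.30, 0.31.
Standardized rate: 0.0500×17.2 + 0.0200×39.8 + 0.2200×114.6 + 0.0400×207.7 + 0.0600×346.3 + 0.3000×427.8 + 0.3100×472.3 = 330.7070 per 1,000.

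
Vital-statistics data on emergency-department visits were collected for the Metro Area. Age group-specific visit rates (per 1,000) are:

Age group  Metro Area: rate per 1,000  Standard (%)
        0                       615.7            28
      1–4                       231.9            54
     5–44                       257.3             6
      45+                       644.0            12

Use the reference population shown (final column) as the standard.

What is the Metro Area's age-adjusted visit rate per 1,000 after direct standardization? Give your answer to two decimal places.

Standard weights: 0.28, 0.54, 0.06, 0.12.
Standardized rate: 0.2800×615.7 + 0.5400×231.9 + 0.0600×257.3 + 0.1200×644.0 = 390.3400 per 1,000.

390.34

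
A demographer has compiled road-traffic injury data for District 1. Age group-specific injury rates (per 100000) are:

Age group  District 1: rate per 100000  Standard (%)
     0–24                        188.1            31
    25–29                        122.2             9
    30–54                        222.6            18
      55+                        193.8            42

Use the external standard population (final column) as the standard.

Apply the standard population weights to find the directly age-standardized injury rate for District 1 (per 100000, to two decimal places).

Standard weights: 0.31, 0.09, 0.18, 0.42.
Standardized rate: 0.3100×188.1 + 0.0900×122.2 + 0.1800×222.6 + 0.4200×193.8 = 190.7730 per 100000.

190.77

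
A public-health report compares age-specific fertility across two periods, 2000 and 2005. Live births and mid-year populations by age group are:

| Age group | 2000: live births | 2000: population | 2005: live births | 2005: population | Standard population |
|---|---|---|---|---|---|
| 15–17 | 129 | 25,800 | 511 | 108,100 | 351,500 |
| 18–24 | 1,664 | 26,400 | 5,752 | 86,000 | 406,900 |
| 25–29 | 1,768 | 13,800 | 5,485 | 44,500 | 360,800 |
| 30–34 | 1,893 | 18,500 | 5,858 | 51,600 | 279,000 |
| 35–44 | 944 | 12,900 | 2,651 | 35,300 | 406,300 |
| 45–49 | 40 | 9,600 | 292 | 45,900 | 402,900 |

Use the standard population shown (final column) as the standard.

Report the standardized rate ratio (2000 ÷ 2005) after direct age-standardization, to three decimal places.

Age-specific rates per 1,000 for 2000: 5.000, 63.030, 128.116, 102.324, 73.178, 4.167.
For 2005: 4.727, 66.884, 123.258, 113.527, 75.099, 6.362.
Standard total = 2,207,400; weights = 0.1592, 0.1843, 0.1635, 0.1264, 0.1841, 0.1825.
2000: 0.1592×5.000 + 0.1843×63.030 + 0.1635×128.116 + 0.1264×102.324 + 0.1841×73.178 + 0.1825×4.167 = 60.5184 per 1,000.
2005: 0.1592×4.727 + 0.1843×66.884 + 0.1635×123.258 + 0.1264×113.527 + 0.1841×75.099 + 0.1825×6.362 = 62.5615 per 1,000.
Ratio = 60.5184 ÷ 62.5615 = 0.96734.

0.967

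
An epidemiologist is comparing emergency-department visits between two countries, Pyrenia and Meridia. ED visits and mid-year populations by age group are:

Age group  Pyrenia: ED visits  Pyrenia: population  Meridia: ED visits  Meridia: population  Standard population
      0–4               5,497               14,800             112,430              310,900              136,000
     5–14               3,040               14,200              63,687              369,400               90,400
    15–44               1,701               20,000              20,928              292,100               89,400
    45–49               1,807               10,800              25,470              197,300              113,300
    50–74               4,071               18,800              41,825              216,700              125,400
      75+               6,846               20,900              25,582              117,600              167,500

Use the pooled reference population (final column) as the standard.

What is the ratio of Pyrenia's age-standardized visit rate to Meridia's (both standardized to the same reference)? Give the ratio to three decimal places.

Age-specific rates per 1,000 for Pyrenia: 371.419, 214.085, 85.050, 167.315, 216.543, 327.560.
For Meridia: 361.628, 172.407, 71.647, 129.093, 193.009, 217.534.
Standard total = 722,000; weights = 0.1884, 0.1252, 0.1238, 0.1569, 0.1737, 0.2320.
Pyrenia: 0.1884×371.419 + 0.1252×214.085 + 0.1238×85.050 + 0.1569×167.315 + 0.1737×216.543 + 0.2320×327.560 = 247.1567 per 1,000.
Meridia: 0.1884×361.628 + 0.1252×172.407 + 0.1238×71.647 + 0.1569×129.093 + 0.1737×193.009 + 0.2320×217.534 = 202.8235 per 1,000.
Ratio = 247.1567 ÷ 202.8235 = 1.21858.

1.219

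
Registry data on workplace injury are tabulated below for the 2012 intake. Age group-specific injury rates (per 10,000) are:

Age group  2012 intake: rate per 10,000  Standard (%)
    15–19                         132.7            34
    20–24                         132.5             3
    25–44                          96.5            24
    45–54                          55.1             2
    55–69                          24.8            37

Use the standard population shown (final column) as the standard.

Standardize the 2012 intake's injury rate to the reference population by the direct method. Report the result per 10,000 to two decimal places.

82.53

Standard weights: 0.34, 0.03, 0.24, 0.02, 0.37.
Standardized rate: 0.3400×132.7 + 0.0300×132.5 + 0.2400×96.5 + 0.0200×55.1 + 0.3700×24.8 = 82.5310 per 10,000.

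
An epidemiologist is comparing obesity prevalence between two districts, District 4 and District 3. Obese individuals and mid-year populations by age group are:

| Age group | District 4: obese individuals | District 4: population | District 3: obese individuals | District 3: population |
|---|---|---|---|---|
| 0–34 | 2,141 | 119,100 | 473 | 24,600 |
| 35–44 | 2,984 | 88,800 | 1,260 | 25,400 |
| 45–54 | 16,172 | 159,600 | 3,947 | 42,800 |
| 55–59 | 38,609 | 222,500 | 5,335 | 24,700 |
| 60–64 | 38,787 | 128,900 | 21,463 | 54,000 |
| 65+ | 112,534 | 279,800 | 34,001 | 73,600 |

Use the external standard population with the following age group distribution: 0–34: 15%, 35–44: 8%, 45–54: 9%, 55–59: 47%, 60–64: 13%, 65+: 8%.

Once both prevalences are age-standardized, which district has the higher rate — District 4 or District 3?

Age-specific rates per 1,000 for District 4: 17.976, 33.604, 101.328, 173.524, 300.908, 402.194.
For District 3: 19.228, 49.606, 92.220, 215.992, 397.463, 461.970.
Standard weights: 0.15, 0.08, 0.09, 0.47, 0.13, 0.08.
District 4: 0.1500×17.976 + 0.0800×33.604 + 0.0900×101.328 + 0.4700×173.524 + 0.1300×300.908 + 0.0800×402.194 = 167.3540 per 1,000.
District 3: 0.1500×19.228 + 0.0800×49.606 + 0.0900×92.220 + 0.4700×215.992 + 0.1300×397.463 + 0.0800×461.970 = 205.2964 per 1,000.

District 3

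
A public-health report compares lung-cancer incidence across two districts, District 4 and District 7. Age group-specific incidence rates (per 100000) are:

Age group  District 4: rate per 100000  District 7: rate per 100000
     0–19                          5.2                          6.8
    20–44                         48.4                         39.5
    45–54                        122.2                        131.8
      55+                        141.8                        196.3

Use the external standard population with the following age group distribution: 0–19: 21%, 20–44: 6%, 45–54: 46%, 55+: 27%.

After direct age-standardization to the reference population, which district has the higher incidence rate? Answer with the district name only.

Standard weights: 0.21, 0.06, 0.46, 0.27.
District 4: 0.2100×5.2 + 0.0600×48.4 + 0.4600×122.2 + 0.2700×141.8 = 98.4940 per 100000.
District 7: 0.2100×6.8 + 0.0600×39.5 + 0.4600×131.8 + 0.2700×196.3 = 117.4270 per 100000.

District 7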